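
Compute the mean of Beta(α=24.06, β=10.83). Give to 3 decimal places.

E[X] = α/(α+β) = 24.06/34.89 = 0.690.

0.690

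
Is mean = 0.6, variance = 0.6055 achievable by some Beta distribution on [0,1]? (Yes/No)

No

The Beta variance bound is σ² < μ(1−μ).
Here μ(1−μ) = 0.6×0.4 = 0.24, and 0.6055 ≥ 0.24.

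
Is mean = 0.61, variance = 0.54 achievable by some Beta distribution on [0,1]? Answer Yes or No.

No

The Beta variance bound is σ² < μ(1−μ).
Here μ(1−μ) = 0.61×0.39 = 0.2379, and 0.54 ≥ 0.2379.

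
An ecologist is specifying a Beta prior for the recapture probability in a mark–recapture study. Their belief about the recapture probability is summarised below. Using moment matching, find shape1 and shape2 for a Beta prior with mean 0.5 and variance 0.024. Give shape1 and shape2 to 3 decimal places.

shape1 = 4.708, shape2 = 4.708

By moment matching, shape1+shape2 = μ(1−μ)/σ² − 1 = (0.5·0.5)/0.024 − 1 = 10.4167 − 1 = 9.4167.
Since shape1/(shape1+shape2) = μ, shape1 = 0.5·9.4167 = 4.708 and shape2 = 0.5·9.4167 = 4.708.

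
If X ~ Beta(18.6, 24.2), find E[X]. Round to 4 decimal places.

E[X] = α/(α+β) = 18.6/42.8 = 0.4346.

0.4346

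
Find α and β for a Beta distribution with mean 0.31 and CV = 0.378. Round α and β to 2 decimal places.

α = 4.52, β = 10.06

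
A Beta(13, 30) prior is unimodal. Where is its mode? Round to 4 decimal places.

0.2927

The density x^(α−1)(1−x)^(β−1) is maximised at (α−1)/(α+β−2) = 12/41 = 0.2927.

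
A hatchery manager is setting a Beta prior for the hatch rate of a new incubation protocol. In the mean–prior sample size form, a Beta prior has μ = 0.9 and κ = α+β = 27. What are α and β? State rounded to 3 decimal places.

α = 24.300, β = 2.700

α = μκ = 0.9×27 = 24.300 and β = (1−μ)κ = 0.1×27 = 2.700.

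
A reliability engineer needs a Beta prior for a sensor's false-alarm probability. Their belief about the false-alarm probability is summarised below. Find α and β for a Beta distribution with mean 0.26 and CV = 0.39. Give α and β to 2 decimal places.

α = 4.61, β = 13.11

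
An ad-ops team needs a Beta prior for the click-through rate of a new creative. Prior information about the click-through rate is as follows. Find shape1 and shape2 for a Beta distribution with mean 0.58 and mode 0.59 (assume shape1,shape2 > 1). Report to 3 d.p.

shape1 = 10.440, shape2 = 7.560

Let s = shape1+shape2. Mean gives shape1 = μs = 0.58s; mode gives (shape1−1)/(s−2) = 0.59.
Substituting: 0.58s − 1 = 0.59(s−2) = 0.59s − 1.18, so -0.01s = -0.18 and s = 18.0000.
Then shape1 = 0.58×18.0000 = 10.440 and shape2 = s−shape1 = 7.560.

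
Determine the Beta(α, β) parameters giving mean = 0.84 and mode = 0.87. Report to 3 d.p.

With s = α+β: μ = α/s and mode = (α−1)/(s−2). Eliminating α = μs,
μs − 1 = m(s−2) ⇒ s(μ−m) = 1−2m ⇒ s = -0.74/-0.03 = 24.6667.
So α = μs = 20.720, β = (1−μ)s = 3.947.

α = 20.720, β = 3.947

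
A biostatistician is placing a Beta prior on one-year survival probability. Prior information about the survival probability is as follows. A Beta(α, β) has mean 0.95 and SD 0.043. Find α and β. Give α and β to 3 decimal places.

Variance = 0.043² = 0.001849. The moment-matching identity α+β = μ(1−μ)/Var − 1 gives
α+β = 0.0475/0.001849 − 1 = 24.6896, so α = μ·24.6896 = 23.455 and β = (1−μ)·24.6896 = 1.234.

α = 23.455, β = 1.234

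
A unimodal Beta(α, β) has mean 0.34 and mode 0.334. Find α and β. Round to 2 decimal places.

Let s = α+β. Mean gives α = μs = 0.34s; mode gives (α−1)/(s−2) = 0.334.
Substituting: 0.34s − 1 = 0.334(s−2) = 0.334s − 0.668, so 0.006s = 0.332 and s = 55.3333.
Then α = 0.34×55.3333 = 18.81 and β = s−α = 36.52.

α = 18.81, β = 36.52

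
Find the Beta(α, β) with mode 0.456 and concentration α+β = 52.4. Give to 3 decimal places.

Since the density peak of Beta(α,β) is at (α−1)/(α+β−2),
α = 1 + 0.456(52.4−2) = 23.982 and β = 52.4 − 23.982 = 28.418.

α = 23.982, β = 28.418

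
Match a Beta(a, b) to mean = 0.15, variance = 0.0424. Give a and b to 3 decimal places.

a = 0.301, b = 1.706

Write ν = a+b; then a = μν and Var = μ(1−μ)/(ν+1).
ν = μ(1−μ)/Var − 1 = 0.1275/0.0424 − 1 = 2.0071.
a = 0.15·2.0071 = 0.301, b = 0.85·2.0071 = 1.706.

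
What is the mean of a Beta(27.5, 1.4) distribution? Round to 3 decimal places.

0.952

The Beta mean is α/(α+β) = 27.5/(27.5+1.4) = 0.952.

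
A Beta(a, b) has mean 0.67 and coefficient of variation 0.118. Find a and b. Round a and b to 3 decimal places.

Var = (CV·μ)² = (0.118×0.67)² = 0.006250.
a+b = μ(1−μ)/Var − 1 = 0.2211/0.006250 − 1 = 34.3733.
Thus a = 0.67·34.3733 = 23.030 and b = 0.33·34.3733 = 11.343.

a = 23.030, b = 11.343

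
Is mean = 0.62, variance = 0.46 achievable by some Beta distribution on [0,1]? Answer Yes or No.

The Beta variance bound is σ² < μ(1−μ).
Here μ(1−μ) = 0.62×0.38 = 0.2356, and 0.46 ≥ 0.2356.

No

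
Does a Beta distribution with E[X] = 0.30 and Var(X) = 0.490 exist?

No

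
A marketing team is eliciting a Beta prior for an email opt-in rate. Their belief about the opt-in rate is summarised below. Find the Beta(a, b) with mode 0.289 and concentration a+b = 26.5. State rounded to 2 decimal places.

Since the density peak of Beta(a,b) is at (a−1)/(a+b−2),
a = 1 + 0.289(26.5−2) = 8.08 and b = 26.5 − 8.08 = 18.42.

a = 8.08, b = 18.42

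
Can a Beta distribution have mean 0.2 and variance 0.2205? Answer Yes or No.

A Beta with mean μ has variance μ(1−μ)/(α+β+1) < μ(1−μ).
Here μ(1−μ) = 0.2×0.8 = 0.16, and 0.2205 ≥ 0.16.

No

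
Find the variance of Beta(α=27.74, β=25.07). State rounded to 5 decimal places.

Var = αβ/[(α+β)²(α+β+1)] = (27.74×25.07)/(52.81²×53.81) = 695.4418/150070.499141 = 0.00463.

0.00463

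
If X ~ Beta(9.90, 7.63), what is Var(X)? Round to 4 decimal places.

α+β = 17.53 and αβ = 75.5370, so Var = αβ/[(α+β)²(α+β+1)] = 75.5370/5694.285677 = 0.0133.

0.0133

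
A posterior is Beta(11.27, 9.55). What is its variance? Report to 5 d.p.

α+β = 20.82 and αβ = 107.6285, so Var = αβ/[(α+β)²(α+β+1)] = 107.6285/9458.367768 = 0.01138.

0.01138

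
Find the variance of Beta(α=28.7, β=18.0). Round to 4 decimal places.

0.0050

μ = 28.7/46.7 = 0.614561; Var = μ(1−μ)/(α+β+1) = 0.2368758/47.7 = 0.0050.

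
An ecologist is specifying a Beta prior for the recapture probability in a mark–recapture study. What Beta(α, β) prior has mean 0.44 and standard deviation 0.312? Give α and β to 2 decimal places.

First σ² = 0.097344. Setting α = μn, β = (1−μ)n with n = α+β,
μ(1−μ)/(n+1) = 0.097344 ⇒ n+1 = 0.2464/0.097344 = 2.5312 ⇒ n = 1.5312.
Hence α = 0.44×1.5312 = 0.67, β = 0.56×1.5312 = 0.86.

α = 0.67, β = 0.86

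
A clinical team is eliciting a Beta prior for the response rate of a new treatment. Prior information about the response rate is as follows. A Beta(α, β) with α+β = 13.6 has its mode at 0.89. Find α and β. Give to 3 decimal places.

α = 11.324, β = 2.276

Since the density peak of Beta(α,β) is at (α−1)/(α+β−2),
α = 1 + 0.89(13.6−2) = 11.324 and β = 13.6 − 11.324 = 2.276.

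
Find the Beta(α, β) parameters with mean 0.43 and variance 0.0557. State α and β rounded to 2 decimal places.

Write ν = α+β; then α = μν and Var = μ(1−μ)/(ν+1).
ν = μ(1−μ)/Var − 1 = 0.2451/0.0557 − 1 = 3.4004.
α = 0.43·3.4004 = 1.46, β = 0.57·3.4004 = 1.94.

α = 1.46, β = 1.94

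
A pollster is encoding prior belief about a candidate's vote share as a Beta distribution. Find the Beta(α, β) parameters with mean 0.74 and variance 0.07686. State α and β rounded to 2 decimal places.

α = 1.11, β = 0.39

Write ν = α+β; then α = μν and Var = μ(1−μ)/(ν+1).
ν = μ(1−μ)/Var − 1 = 0.1924/0.07686 − 1 = 1.5033.
α = 0.74·1.5033 = 1.11, β = 0.26·1.5033 = 0.39.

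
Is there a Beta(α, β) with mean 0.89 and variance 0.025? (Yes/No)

Yes

The Beta variance bound is σ² < μ(1−μ).
Here μ(1−μ) = 0.89×0.11 = 0.0979, and 0.025 < 0.0979.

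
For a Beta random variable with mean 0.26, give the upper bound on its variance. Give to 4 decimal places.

0.1924

Var = μ(1−μ)/(α+β+1), which approaches μ(1−μ) as α+β → 0.
So the supremum is μ(1−μ) = 0.26×0.74 = 0.1924.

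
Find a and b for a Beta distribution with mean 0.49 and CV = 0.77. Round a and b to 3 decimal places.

a = 0.370, b = 0.385

σ = CV·μ = 0.77×0.49 = 0.37730, so σ² = 0.142355.
s+1 = μ(1−μ)/σ² = 0.2499/0.142355 = 1.7555, so s = a+b = 0.7555.
a = μs = 0.370, b = (1−μ)s = 0.385.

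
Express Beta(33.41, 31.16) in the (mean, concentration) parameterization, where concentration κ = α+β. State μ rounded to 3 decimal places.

κ = α+β = 33.41+31.16 = 64.57; μ = α/κ = 33.41/64.57 = 0.517.

μ = 0.517, κ = 64.57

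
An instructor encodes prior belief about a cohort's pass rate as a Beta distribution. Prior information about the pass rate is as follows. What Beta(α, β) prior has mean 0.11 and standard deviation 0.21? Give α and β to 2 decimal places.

σ² = 0.21² = 0.0441.
With s = α+β, Var = μ(1−μ)/(s+1), so s+1 = (0.11×0.89)/0.0441 = 2.2200 and s = 1.2200.
α = μs = 0.13, β = (1−μ)s = 1.09.

α = 0.13, β = 1.09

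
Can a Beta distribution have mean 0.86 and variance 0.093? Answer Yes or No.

Yes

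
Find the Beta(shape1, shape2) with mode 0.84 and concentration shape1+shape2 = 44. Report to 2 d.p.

shape1 = 36.28, shape2 = 7.72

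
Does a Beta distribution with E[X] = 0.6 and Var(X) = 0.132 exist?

Yes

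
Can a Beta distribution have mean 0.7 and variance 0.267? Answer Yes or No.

The Beta variance bound is σ² < μ(1−μ).
Here μ(1−μ) = 0.7×0.3 = 0.21, and 0.267 ≥ 0.21.

No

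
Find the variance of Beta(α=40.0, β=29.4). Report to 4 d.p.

0.0035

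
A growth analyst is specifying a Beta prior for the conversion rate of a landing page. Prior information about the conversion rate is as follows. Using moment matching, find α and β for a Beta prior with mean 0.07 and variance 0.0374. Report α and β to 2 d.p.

Let s = α+β. The Beta variance is μ(1−μ)/(s+1).
So s+1 = μ(1−μ)/σ² = (0.07×0.93)/0.0374 = 0.0651/0.0374 = 1.7406, giving s = 0.7406.
Then α = μs = 0.07×0.7406 = 0.05 and β = (1−μ)s = 0.93×0.7406 = 0.69.

α = 0.05, β = 0.69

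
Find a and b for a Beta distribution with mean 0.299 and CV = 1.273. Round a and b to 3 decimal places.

a = 0.134, b = 0.313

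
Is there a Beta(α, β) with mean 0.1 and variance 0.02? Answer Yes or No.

Yes

The Beta variance bound is σ² < μ(1−μ).
Here μ(1−μ) = 0.1×0.9 = 0.09, and 0.02 < 0.09.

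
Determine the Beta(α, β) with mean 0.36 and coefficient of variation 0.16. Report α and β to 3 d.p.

σ = CV·μ = 0.16×0.36 = 0.05760, so σ² = 0.003318.
s+1 = μ(1−μ)/σ² = 0.2304/0.003318 = 69.4444, so s = α+β = 68.4444.
α = μs = 24.640, β = (1−μ)s = 43.804.

α = 24.640, β = 43.804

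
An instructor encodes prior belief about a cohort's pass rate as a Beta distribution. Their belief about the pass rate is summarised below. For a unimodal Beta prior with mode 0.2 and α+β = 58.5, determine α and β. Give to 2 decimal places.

α = 12.30, β = 46.20

Mode = (α−1)/(κ−2) with κ = α+β, so α−1 = 0.2·56.5 = 11.30.
α = 12.30; β = κ − α = 46.20.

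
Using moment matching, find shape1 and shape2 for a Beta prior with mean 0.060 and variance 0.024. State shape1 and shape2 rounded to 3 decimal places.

shape1 = 0.081, shape2 = 1.269

Write ν = shape1+shape2; then shape1 = μν and Var = μ(1−μ)/(ν+1).
ν = μ(1−μ)/Var − 1 = 0.056400/0.024 − 1 = 1.3500.
shape1 = 0.060·1.3500 = 0.081, shape2 = 0.940·1.3500 = 1.269.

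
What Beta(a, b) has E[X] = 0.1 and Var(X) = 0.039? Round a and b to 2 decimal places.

By moment matching, a+b = μ(1−μ)/σ² − 1 = (0.1·0.9)/0.039 − 1 = 2.3077 − 1 = 1.3077.
Since a/(a+b) = μ, a = 0.1·1.3077 = 0.13 and b = 0.9·1.3077 = 1.18.

a = 0.13, b = 1.18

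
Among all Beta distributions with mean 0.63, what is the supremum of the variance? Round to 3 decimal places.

For fixed mean μ the Beta variance is μ(1−μ)/(α+β+1), increasing as α+β decreases.
Its least upper bound (not attained) is μ(1−μ) = 0.63·0.37 = 0.233.

0.233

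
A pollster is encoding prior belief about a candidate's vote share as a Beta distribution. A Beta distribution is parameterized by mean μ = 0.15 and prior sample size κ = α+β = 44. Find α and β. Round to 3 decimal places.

α = 6.600, β = 37.400

α = μκ = 0.15×44 = 6.600 and β = (1−μ)κ = 0.85×44 = 37.400.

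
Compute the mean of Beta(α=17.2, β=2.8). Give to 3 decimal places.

E[X] = α/(α+β) = 17.2/20.0 = 0.860.

0.860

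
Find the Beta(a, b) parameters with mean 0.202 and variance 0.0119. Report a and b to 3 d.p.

a = 2.534, b = 10.012

By moment matching, a+b = μ(1−μ)/σ² − 1 = (0.202·0.798)/0.0119 − 1 = 13.5459 − 1 = 12.5459.
Since a/(a+b) = μ, a = 0.202·12.5459 = 2.534 and b = 0.798·12.5459 = 10.012.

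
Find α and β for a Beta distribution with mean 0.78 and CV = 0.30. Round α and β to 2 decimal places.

Var = (CV·μ)² = (0.30×0.78)² = 0.054756.
α+β = μ(1−μ)/Var − 1 = 0.1716/0.054756 − 1 = 2.1339.
Thus α = 0.78·2.1339 = 1.66 and β = 0.22·2.1339 = 0.47.

α = 1.66, β = 0.47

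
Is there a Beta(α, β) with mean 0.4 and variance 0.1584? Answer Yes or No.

For any Beta, Var(X) < E[X]·(1−E[X]).
Here μ(1−μ) = 0.4×0.6 = 0.24, and 0.1584 < 0.24.

Yes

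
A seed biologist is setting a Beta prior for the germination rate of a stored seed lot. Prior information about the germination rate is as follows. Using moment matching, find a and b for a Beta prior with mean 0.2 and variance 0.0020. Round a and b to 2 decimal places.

By moment matching, a+b = μ(1−μ)/σ² − 1 = (0.2·0.8)/0.0020 − 1 = 80.0000 − 1 = 79.0000.
Since a/(a+b) = μ, a = 0.2·79.0000 = 15.80 and b = 0.8·79.0000 = 63.20.

a = 15.80, b = 63.20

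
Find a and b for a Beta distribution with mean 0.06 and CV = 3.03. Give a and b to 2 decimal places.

σ = CV·μ = 3.03×0.06 = 0.18180, so σ² = 0.033051.
s+1 = μ(1−μ)/σ² = 0.0564/0.033051 = 1.7064, so s = a+b = 0.7064.
a = μs = 0.04, b = (1−μ)s = 0.66.

a = 0.04, b = 0.66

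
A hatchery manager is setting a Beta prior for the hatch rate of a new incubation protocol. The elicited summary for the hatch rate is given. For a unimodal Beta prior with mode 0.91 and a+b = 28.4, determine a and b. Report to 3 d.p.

Since the density peak of Beta(a,b) is at (a−1)/(a+b−2),
a = 1 + 0.91(28.4−2) = 25.024 and b = 28.4 − 25.024 = 3.376.

a = 25.024, b = 3.376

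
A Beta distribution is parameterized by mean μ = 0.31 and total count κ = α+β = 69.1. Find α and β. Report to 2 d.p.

α = 21.42, β = 47.68

α = μκ = 0.31×69.1 = 21.42 and β = (1−μ)κ = 0.69×69.1 = 47.68.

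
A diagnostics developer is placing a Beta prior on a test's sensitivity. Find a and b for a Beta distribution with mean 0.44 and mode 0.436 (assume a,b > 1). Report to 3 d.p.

a = 14.080, b = 17.920

With s = a+b: μ = a/s and mode = (a−1)/(s−2). Eliminating a = μs,
μs − 1 = m(s−2) ⇒ s(μ−m) = 1−2m ⇒ s = 0.128/0.004 = 32.0000.
So a = μs = 14.080, b = (1−μ)s = 17.920.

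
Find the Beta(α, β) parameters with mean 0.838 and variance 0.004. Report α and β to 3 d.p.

α = 27.603, β = 5.336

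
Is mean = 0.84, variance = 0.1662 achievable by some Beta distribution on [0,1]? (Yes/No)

No

A Beta with mean μ has variance μ(1−μ)/(α+β+1) < μ(1−μ).
Here μ(1−μ) = 0.84×0.16 = 0.1344, and 0.1662 ≥ 0.1344.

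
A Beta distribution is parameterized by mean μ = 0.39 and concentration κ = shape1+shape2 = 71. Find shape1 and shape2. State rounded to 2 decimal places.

shape1 = μκ = 0.39×71 = 27.69 and shape2 = (1−μ)κ = 0.61×71 = 43.31.

shape1 = 27.69, shape2 = 43.31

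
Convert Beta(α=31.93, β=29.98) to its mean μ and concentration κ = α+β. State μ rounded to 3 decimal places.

μ = 0.516, κ = 61.91

κ = α+β = 31.93+29.98 = 61.91; μ = α/κ = 31.93/61.91 = 0.516.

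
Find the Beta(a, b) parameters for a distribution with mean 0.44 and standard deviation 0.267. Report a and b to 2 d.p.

a = 1.08, b = 1.38

Variance = 0.267² = 0.071289. The moment-matching identity a+b = μ(1−μ)/Var − 1 gives
a+b = 0.2464/0.071289 − 1 = 2.4564, so a = μ·2.4564 = 1.08 and b = (1−μ)·2.4564 = 1.38.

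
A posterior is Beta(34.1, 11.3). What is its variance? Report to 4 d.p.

0.0040

μ = 34.1/45.4 = 0.751101; Var = μ(1−μ)/(α+β+1) = 0.1869481/46.4 = 0.0040.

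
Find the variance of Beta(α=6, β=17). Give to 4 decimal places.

0.0080

μ = 6/23 = 0.260870; Var = μ(1−μ)/(α+β+1) = 0.1928166/24 = 0.0080.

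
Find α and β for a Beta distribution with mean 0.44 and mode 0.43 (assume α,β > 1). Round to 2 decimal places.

α = 6.16, β = 7.84

With s = α+β: μ = α/s and mode = (α−1)/(s−2). Eliminating α = μs,
μs − 1 = m(s−2) ⇒ s(μ−m) = 1−2m ⇒ s = 0.14/0.01 = 14.0000.
So α = μs = 6.16, β = (1−μ)s = 7.84.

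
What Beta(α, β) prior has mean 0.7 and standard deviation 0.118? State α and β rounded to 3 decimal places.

First σ² = 0.013924. Setting α = μn, β = (1−μ)n with n = α+β,
μ(1−μ)/(n+1) = 0.013924 ⇒ n+1 = 0.21/0.013924 = 15.0819 ⇒ n = 14.0819.
Hence α = 0.7×14.0819 = 9.857, β = 0.3×14.0819 = 4.225.

α = 9.857, β = 4.225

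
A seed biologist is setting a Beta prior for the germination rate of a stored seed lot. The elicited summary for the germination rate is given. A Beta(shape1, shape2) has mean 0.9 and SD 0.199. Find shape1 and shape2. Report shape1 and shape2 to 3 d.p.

shape1 = 1.145, shape2 = 0.127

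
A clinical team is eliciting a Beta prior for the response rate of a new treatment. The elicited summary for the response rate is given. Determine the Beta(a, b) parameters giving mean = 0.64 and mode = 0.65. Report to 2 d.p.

a = 19.20, b = 10.80

Let s = a+b. Mean gives a = μs = 0.64s; mode gives (a−1)/(s−2) = 0.65.
Substituting: 0.64s − 1 = 0.65(s−2) = 0.65s − 1.30, so -0.01s = -0.30 and s = 30.0000.
Then a = 0.64×30.0000 = 19.20 and b = s−a = 10.80.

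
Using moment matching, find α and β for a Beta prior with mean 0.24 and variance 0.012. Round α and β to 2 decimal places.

α = 3.41, β = 10.79

Let s = α+β. The Beta variance is μ(1−μ)/(s+1).
So s+1 = μ(1−μ)/σ² = (0.24×0.76)/0.012 = 0.1824/0.012 = 15.2000, giving s = 14.2000.
Then α = μs = 0.24×14.2000 = 3.41 and β = (1−μ)s = 0.76×14.2000 = 10.79.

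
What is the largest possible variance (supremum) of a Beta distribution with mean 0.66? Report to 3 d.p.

0.224

For fixed mean μ the Beta variance is μ(1−μ)/(α+β+1), increasing as α+β decreases.
Its least upper bound (not attained) is μ(1−μ) = 0.66·0.34 = 0.224.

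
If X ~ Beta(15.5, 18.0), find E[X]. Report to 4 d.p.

E[X] = α/(α+β) = 15.5/33.5 = 0.4627.

0.4627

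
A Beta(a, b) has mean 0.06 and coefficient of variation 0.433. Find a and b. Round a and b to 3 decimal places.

Var = (CV·μ)² = (0.433×0.06)² = 0.000675.
a+b = μ(1−μ)/Var − 1 = 0.0564/0.000675 − 1 = 82.5605.
Thus a = 0.06·82.5605 = 4.954 and b = 0.94·82.5605 = 77.607.

a = 4.954, b = 77.607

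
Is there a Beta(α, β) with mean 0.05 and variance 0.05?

A Beta with mean μ has variance μ(1−μ)/(α+β+1) < μ(1−μ).
Here μ(1−μ) = 0.05×0.95 = 0.0475, and 0.05 ≥ 0.0475.

No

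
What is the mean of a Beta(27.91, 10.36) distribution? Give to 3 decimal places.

The Beta mean is α/(α+β) = 27.91/(27.91+10.36) = 0.729.

0.729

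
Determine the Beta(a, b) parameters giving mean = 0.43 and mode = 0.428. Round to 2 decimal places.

a = 30.96, b = 41.04

With s = a+b: μ = a/s and mode = (a−1)/(s−2). Eliminating a = μs,
μs − 1 = m(s−2) ⇒ s(μ−m) = 1−2m ⇒ s = 0.144/0.002 = 72.0000.
So a = μs = 30.96, b = (1−μ)s = 41.04.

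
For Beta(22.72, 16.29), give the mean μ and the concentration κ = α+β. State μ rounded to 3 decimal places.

κ = α+β = 22.72+16.29 = 39.01; μ = α/κ = 22.72/39.01 = 0.582.

μ = 0.582, κ = 39.01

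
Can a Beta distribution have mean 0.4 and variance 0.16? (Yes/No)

Yes

For any Beta, Var(X) < E[X]·(1−E[X]).
Here μ(1−μ) = 0.4×0.6 = 0.24, and 0.16 < 0.24.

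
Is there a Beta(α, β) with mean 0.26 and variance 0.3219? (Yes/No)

For any Beta, Var(X) < E[X]·(1−E[X]).
Here μ(1−μ) = 0.26×0.74 = 0.1924, and 0.3219 ≥ 0.1924.

No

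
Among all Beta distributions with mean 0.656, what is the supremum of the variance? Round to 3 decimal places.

Var = μ(1−μ)/(α+β+1), which approaches μ(1−μ) as α+β → 0.
So the supremum is μ(1−μ) = 0.656×0.344 = 0.226.

0.226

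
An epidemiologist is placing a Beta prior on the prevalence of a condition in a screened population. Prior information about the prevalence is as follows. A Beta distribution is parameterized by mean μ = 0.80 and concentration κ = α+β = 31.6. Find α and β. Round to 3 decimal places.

α = 25.280, β = 6.320

α = μκ = 0.80×31.6 = 25.280 and β = (1−μ)κ = 0.20×31.6 = 6.320.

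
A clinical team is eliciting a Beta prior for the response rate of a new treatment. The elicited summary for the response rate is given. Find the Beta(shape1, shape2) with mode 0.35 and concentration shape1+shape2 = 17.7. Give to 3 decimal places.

shape1 = 6.495, shape2 = 11.205

Since the density peak of Beta(shape1,shape2) is at (shape1−1)/(shape1+shape2−2),
shape1 = 1 + 0.35(17.7−2) = 6.495 and shape2 = 17.7 − 6.495 = 11.205.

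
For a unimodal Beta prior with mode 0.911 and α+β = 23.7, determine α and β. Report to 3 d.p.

For α,β>1 the mode is (α−1)/(α+β−2), so α = mode·(κ−2)+1 = 0.911×21.7+1 = 20.769.
And β = (1−mode)·(κ−2)+1 = 0.089×21.7+1 = 2.931.

α = 20.769, β = 2.931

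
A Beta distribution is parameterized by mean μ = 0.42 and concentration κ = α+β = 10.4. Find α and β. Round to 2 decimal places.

α = 4.37, β = 6.03

α = μκ = 0.42×10.4 = 4.37 and β = (1−μ)κ = 0.58×10.4 = 6.03.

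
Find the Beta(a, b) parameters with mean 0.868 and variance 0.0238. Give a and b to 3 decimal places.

a = 3.311, b = 0.503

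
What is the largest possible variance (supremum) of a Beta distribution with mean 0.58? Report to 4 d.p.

0.2436

Var = μ(1−μ)/(α+β+1), which approaches μ(1−μ) as α+β → 0.
So the supremum is μ(1−μ) = 0.58×0.42 = 0.2436.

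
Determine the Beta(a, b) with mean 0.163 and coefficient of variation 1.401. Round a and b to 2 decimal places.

Var = (CV·μ)² = (1.401×0.163)² = 0.052150.
a+b = μ(1−μ)/Var − 1 = 0.136431/0.052150 − 1 = 1.6161.
Thus a = 0.163·1.6161 = 0.26 and b = 0.837·1.6161 = 1.35.

a = 0.26, b = 1.35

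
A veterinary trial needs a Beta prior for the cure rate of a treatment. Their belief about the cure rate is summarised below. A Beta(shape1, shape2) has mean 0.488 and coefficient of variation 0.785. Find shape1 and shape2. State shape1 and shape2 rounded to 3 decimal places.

shape1 = 0.343, shape2 = 0.360

σ = CV·μ = 0.785×0.488 = 0.38308, so σ² = 0.146750.
s+1 = μ(1−μ)/σ² = 0.249856/0.146750 = 1.7026, so s = shape1+shape2 = 0.7026.
shape1 = μs = 0.343, shape2 = (1−μ)s = 0.360.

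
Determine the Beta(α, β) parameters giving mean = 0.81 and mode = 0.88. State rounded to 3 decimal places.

Let s = α+β. Mean gives α = μs = 0.81s; mode gives (α−1)/(s−2) = 0.88.
Substituting: 0.81s − 1 = 0.88(s−2) = 0.88s − 1.76, so -0.07s = -0.76 and s = 10.8571.
Then α = 0.81×10.8571 = 8.794 and β = s−α = 2.063.

α = 8.794, β = 2.063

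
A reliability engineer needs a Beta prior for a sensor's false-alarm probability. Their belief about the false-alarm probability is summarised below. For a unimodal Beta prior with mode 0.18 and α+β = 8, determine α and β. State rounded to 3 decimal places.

α = 2.080, β = 5.920

Since the density peak of Beta(α,β) is at (α−1)/(α+β−2),
α = 1 + 0.18(8−2) = 2.080 and β = 8 − 2.080 = 5.920.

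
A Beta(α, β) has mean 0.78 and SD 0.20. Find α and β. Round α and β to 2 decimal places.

First σ² = 0.0400. Setting α = μn, β = (1−μ)n with n = α+β,
μ(1−μ)/(n+1) = 0.0400 ⇒ n+1 = 0.1716/0.0400 = 4.2900 ⇒ n = 3.2900.
Hence α = 0.78×3.2900 = 2.57, β = 0.22×3.2900 = 0.72.

α = 2.57, β = 0.72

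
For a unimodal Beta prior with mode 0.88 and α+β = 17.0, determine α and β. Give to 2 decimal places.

Since the density peak of Beta(α,β) is at (α−1)/(α+β−2),
α = 1 + 0.88(17.0−2) = 14.20 and β = 17.0 − 14.20 = 2.80.

α = 14.20, β = 2.80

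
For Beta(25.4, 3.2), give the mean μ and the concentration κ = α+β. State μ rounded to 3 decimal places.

μ = 0.888, κ = 28.6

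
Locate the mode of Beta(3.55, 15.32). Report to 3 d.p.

0.151

With α,β > 1, mode = (α−1)/(α+β−2) = 2.55/16.87 = 0.151.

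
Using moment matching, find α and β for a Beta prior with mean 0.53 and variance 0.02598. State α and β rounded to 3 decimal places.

α = 4.552, β = 4.036

Write ν = α+β; then α = μν and Var = μ(1−μ)/(ν+1).
ν = μ(1−μ)/Var − 1 = 0.2491/0.02598 − 1 = 8.5881.
α = 0.53·8.5881 = 4.552, β = 0.47·8.5881 = 4.036.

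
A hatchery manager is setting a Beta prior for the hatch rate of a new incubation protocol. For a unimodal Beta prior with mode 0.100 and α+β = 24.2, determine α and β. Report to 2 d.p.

Mode = (α−1)/(κ−2) with κ = α+β, so α−1 = 0.100·22.2 = 2.22.
α = 3.22; β = κ − α = 20.98.

α = 3.22, β = 20.98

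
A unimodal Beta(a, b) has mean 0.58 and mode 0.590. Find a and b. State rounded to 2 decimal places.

a = 10.44, b = 7.56

Let s = a+b. Mean gives a = μs = 0.58s; mode gives (a−1)/(s−2) = 0.590.
Substituting: 0.58s − 1 = 0.590(s−2) = 0.590s − 1.180, so -0.010s = -0.180 and s = 18.0000.
Then a = 0.58×18.0000 = 10.44 and b = s−a = 7.56.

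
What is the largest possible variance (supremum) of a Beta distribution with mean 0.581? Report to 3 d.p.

For fixed mean μ the Beta variance is μ(1−μ)/(α+β+1), increasing as α+β decreases.
Its least upper bound (not attained) is μ(1−μ) = 0.581·0.419 = 0.243.

0.243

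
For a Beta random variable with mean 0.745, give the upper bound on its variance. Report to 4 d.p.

For fixed mean μ the Beta variance is μ(1−μ)/(α+β+1), increasing as α+β decreases.
Its least upper bound (not attained) is μ(1−μ) = 0.745·0.255 = 0.1900.

0.1900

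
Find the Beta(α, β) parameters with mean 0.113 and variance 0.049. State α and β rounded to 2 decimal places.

α = 0.12, β = 0.93

By moment matching, α+β = μ(1−μ)/σ² − 1 = (0.113·0.887)/0.049 − 1 = 2.0455 − 1 = 1.0455.
Since α/(α+β) = μ, α = 0.113·1.0455 = 0.12 and β = 0.887·1.0455 = 0.93.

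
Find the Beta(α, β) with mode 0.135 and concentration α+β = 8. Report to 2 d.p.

α = 1.81, β = 6.19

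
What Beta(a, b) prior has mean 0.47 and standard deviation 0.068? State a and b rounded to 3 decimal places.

a = 24.849, b = 28.022

σ² = 0.068² = 0.004624.
With s = a+b, Var = μ(1−μ)/(s+1), so s+1 = (0.47×0.53)/0.004624 = 53.8711 and s = 52.8711.
a = μs = 24.849, b = (1−μ)s = 28.022.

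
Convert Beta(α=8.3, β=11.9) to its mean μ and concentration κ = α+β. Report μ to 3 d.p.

μ = 0.411, κ = 20.2

κ = α+β = 8.3+11.9 = 20.2; μ = α/κ = 8.3/20.2 = 0.411.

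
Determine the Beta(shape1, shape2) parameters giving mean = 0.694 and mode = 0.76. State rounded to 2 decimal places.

shape1 = 5.47, shape2 = 2.41

With s = shape1+shape2: μ = shape1/s and mode = (shape1−1)/(s−2). Eliminating shape1 = μs,
μs − 1 = m(s−2) ⇒ s(μ−m) = 1−2m ⇒ s = -0.52/-0.066 = 7.8788.
So shape1 = μs = 5.47, shape2 = (1−μ)s = 2.41.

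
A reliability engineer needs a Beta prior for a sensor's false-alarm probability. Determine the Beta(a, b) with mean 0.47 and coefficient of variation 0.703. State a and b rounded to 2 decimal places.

a = 0.60, b = 0.68

Var = (CV·μ)² = (0.703×0.47)² = 0.109171.
a+b = μ(1−μ)/Var − 1 = 0.2491/0.109171 − 1 = 1.2817.
Thus a = 0.47·1.2817 = 0.60 and b = 0.53·1.2817 = 0.68.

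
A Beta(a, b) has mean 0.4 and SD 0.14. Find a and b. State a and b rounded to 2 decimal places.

a = 4.50, b = 6.75

Variance = 0.14² = 0.0196. The moment-matching identity a+b = μ(1−μ)/Var − 1 gives
a+b = 0.24/0.0196 − 1 = 11.2449, so a = μ·11.2449 = 4.50 and b = (1−μ)·11.2449 = 6.75.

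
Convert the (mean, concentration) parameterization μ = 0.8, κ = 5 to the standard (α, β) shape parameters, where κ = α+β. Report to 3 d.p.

α = μκ = 0.8×5 = 4.000 and β = (1−μ)κ = 0.2×5 = 1.000.

α = 4.000, β = 1.000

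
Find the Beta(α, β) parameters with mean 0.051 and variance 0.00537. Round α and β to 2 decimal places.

α = 0.41, β = 7.60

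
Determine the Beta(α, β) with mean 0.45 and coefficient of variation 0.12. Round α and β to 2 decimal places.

Var = (CV·μ)² = (0.12×0.45)² = 0.002916.
α+β = μ(1−μ)/Var − 1 = 0.2475/0.002916 − 1 = 83.8765.
Thus α = 0.45·83.8765 = 37.74 and β = 0.55·83.8765 = 46.13.

α = 37.74, β = 46.13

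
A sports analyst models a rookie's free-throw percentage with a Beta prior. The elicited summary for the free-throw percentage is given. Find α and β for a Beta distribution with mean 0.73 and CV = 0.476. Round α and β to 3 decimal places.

α = 0.462, β = 0.171

Var = (CV·μ)² = (0.476×0.73)² = 0.120742.
α+β = μ(1−μ)/Var − 1 = 0.1971/0.120742 − 1 = 0.6324.
Thus α = 0.73·0.6324 = 0.462 and β = 0.27·0.6324 = 0.171.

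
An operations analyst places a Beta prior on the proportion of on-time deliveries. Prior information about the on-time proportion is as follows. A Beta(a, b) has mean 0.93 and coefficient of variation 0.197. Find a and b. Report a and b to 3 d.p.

Var = (CV·μ)² = (0.197×0.93)² = 0.033566.
a+b = μ(1−μ)/Var − 1 = 0.0651/0.033566 − 1 = 0.9395.
Thus a = 0.93·0.9395 = 0.874 and b = 0.07·0.9395 = 0.066.

a = 0.874, b = 0.066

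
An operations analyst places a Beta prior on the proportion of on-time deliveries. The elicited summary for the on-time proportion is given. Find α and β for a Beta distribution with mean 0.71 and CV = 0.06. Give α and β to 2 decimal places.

σ = CV·μ = 0.06×0.71 = 0.04260, so σ² = 0.001815.
s+1 = μ(1−μ)/σ² = 0.2059/0.001815 = 113.4585, so s = α+β = 112.4585.
α = μs = 79.85, β = (1−μ)s = 32.61.

α = 79.85, β = 32.61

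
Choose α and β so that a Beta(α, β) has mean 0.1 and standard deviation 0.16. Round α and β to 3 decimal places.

First σ² = 0.0256. Setting α = μn, β = (1−μ)n with n = α+β,
μ(1−μ)/(n+1) = 0.0256 ⇒ n+1 = 0.09/0.0256 = 3.5156 ⇒ n = 2.5156.
Hence α = 0.1×2.5156 = 0.252, β = 0.9×2.5156 = 2.264.

α = 0.252, β = 2.264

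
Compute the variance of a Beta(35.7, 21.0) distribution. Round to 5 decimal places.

α+β = 56.7 and αβ = 749.70, so Var = αβ/[(α+β)²(α+β+1)] = 749.70/185499.153 = 0.00404.

0.00404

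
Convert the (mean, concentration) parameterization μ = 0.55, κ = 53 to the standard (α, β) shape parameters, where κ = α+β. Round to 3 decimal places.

α = 29.150, β = 23.850

α = μκ = 0.55×53 = 29.150 and β = (1−μ)κ = 0.45×53 = 23.850.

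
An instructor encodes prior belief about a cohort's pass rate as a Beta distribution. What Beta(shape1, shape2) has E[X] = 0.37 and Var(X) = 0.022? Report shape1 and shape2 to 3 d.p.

shape1 = 3.550, shape2 = 6.045

By moment matching, shape1+shape2 = μ(1−μ)/σ² − 1 = (0.37·0.63)/0.022 − 1 = 10.5955 − 1 = 9.5955.
Since shape1/(shape1+shape2) = μ, shape1 = 0.37·9.5955 = 3.550 and shape2 = 0.63·9.5955 = 6.045.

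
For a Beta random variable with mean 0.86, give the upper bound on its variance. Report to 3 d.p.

Var = μ(1−μ)/(α+β+1), which approaches μ(1−μ) as α+β → 0.
So the supremum is μ(1−μ) = 0.86×0.14 = 0.120.

0.120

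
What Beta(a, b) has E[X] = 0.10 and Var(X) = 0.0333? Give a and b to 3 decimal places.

Write ν = a+b; then a = μν and Var = μ(1−μ)/(ν+1).
ν = μ(1−μ)/Var − 1 = 0.0900/0.0333 − 1 = 1.7027.
a = 0.10·1.7027 = 0.170, b = 0.90·1.7027 = 1.532.

a = 0.170, b = 1.532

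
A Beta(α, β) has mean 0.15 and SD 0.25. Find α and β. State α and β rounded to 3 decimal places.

σ² = 0.25² = 0.0625.
With s = α+β, Var = μ(1−μ)/(s+1), so s+1 = (0.15×0.85)/0.0625 = 2.0400 and s = 1.0400.
α = μs = 0.156, β = (1−μ)s = 0.884.

α = 0.156, β = 0.884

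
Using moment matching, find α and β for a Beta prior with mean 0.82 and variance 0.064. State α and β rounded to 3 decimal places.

α = 1.071, β = 0.235

Let s = α+β. The Beta variance is μ(1−μ)/(s+1).
So s+1 = μ(1−μ)/σ² = (0.82×0.18)/0.064 = 0.1476/0.064 = 2.3063, giving s = 1.3063.
Then α = μs = 0.82×1.3063 = 1.071 and β = (1−μ)s = 0.18×1.3063 = 0.235.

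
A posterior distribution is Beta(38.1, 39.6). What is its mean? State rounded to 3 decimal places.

The Beta mean is α/(α+β) = 38.1/(38.1+39.6) = 0.490.

0.490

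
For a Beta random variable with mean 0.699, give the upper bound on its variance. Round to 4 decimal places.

0.2104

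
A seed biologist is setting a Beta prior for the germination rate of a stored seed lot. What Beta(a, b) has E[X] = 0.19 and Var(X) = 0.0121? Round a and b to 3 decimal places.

By moment matching, a+b = μ(1−μ)/σ² − 1 = (0.19·0.81)/0.0121 − 1 = 12.7190 − 1 = 11.7190.
Since a/(a+b) = μ, a = 0.19·11.7190 = 2.227 and b = 0.81·11.7190 = 9.492.

a = 2.227, b = 9.492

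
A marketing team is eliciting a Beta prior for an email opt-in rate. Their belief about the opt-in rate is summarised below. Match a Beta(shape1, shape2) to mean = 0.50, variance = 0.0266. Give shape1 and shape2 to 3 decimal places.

Write ν = shape1+shape2; then shape1 = μν and Var = μ(1−μ)/(ν+1).
ν = μ(1−μ)/Var − 1 = 0.2500/0.0266 − 1 = 8.3985.
shape1 = 0.50·8.3985 = 4.199, shape2 = 0.50·8.3985 = 4.199.

shape1 = 4.199, shape2 = 4.199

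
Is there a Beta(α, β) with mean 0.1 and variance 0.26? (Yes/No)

For any Beta, Var(X) < E[X]·(1−E[X]).
Here μ(1−μ) = 0.1×0.9 = 0.09, and 0.26 ≥ 0.09.

No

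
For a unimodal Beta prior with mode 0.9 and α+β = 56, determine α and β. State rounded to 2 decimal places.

α = 49.60, β = 6.40

Since the density peak of Beta(α,β) is at (α−1)/(α+β−2),
α = 1 + 0.9(56−2) = 49.60 and β = 56 − 49.60 = 6.40.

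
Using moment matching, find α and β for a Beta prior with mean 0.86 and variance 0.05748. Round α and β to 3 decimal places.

α = 0.941, β = 0.153

Write ν = α+β; then α = μν and Var = μ(1−μ)/(ν+1).
ν = μ(1−μ)/Var − 1 = 0.1204/0.05748 − 1 = 1.0946.
α = 0.86·1.0946 = 0.941, β = 0.14·1.0946 = 0.153.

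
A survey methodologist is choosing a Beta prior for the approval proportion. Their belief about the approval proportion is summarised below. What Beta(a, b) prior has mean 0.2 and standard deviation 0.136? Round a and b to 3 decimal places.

Variance = 0.136² = 0.018496. The moment-matching identity a+b = μ(1−μ)/Var − 1 gives
a+b = 0.16/0.018496 − 1 = 7.6505, so a = μ·7.6505 = 1.530 and b = (1−μ)·7.6505 = 6.120.

a = 1.530, b = 6.120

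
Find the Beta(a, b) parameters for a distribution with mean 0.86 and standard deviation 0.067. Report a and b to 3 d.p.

a = 22.206, b = 3.615

Variance = 0.067² = 0.004489. The moment-matching identity a+b = μ(1−μ)/Var − 1 gives
a+b = 0.1204/0.004489 − 1 = 25.8211, so a = μ·25.8211 = 22.206 and b = (1−μ)·25.8211 = 3.615.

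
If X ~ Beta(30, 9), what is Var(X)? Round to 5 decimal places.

α+β = 39 and αβ = 270, so Var = αβ/[(α+β)²(α+β+1)] = 270/60840 = 0.00444.

0.00444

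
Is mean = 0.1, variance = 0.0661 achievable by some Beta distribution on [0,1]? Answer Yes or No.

A Beta with mean μ has variance μ(1−μ)/(α+β+1) < μ(1−μ).
Here μ(1−μ) = 0.1×0.9 = 0.09, and 0.0661 < 0.09.

Yes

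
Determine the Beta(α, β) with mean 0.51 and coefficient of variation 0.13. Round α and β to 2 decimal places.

α = 28.48, β = 27.37

σ = CV·μ = 0.13×0.51 = 0.06630, so σ² = 0.004396.
s+1 = μ(1−μ)/σ² = 0.2499/0.004396 = 56.8511, so s = α+β = 55.8511.
α = μs = 28.48, β = (1−μ)s = 27.37.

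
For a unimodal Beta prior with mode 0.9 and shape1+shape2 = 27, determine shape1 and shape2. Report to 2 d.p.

shape1 = 23.50, shape2 = 3.50

For shape1,shape2>1 the mode is (shape1−1)/(shape1+shape2−2), so shape1 = mode·(κ−2)+1 = 0.9×25+1 = 23.50.
And shape2 = (1−mode)·(κ−2)+1 = 0.1×25+1 = 3.50.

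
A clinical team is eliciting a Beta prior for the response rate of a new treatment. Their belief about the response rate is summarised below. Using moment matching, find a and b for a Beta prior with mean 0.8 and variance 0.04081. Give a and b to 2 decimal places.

a = 2.34, b = 0.58

By moment matching, a+b = μ(1−μ)/σ² − 1 = (0.8·0.2)/0.04081 − 1 = 3.9206 − 1 = 2.9206.
Since a/(a+b) = μ, a = 0.8·2.9206 = 2.34 and b = 0.2·2.9206 = 0.58.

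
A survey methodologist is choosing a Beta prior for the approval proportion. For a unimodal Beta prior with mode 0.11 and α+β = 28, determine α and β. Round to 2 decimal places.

α = 3.86, β = 24.14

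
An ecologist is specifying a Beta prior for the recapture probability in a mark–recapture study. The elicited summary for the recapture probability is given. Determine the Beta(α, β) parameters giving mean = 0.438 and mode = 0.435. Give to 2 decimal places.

Let s = α+β. Mean gives α = μs = 0.438s; mode gives (α−1)/(s−2) = 0.435.
Substituting: 0.438s − 1 = 0.435(s−2) = 0.435s − 0.870, so 0.003s = 0.130 and s = 43.3333.
Then α = 0.438×43.3333 = 18.98 and β = s−α = 24.35.

α = 18.98, β = 24.35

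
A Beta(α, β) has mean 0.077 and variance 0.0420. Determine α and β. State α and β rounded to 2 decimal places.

α = 0.05, β = 0.64

By moment matching, α+β = μ(1−μ)/σ² − 1 = (0.077·0.923)/0.0420 − 1 = 1.6922 − 1 = 0.6922.
Since α/(α+β) = μ, α = 0.077·0.6922 = 0.05 and β = 0.923·0.6922 = 0.64.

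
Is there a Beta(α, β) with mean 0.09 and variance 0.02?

Yes

A Beta with mean μ has variance μ(1−μ)/(α+β+1) < μ(1−μ).
Here μ(1−μ) = 0.09×0.91 = 0.0819, and 0.02 < 0.0819.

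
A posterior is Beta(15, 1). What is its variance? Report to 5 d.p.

Var = αβ/[(α+β)²(α+β+1)] = (15×1)/(16²×17) = 15/4352 = 0.00345.

0.00345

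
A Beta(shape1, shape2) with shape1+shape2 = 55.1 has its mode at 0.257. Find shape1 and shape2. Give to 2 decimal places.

shape1 = 14.65, shape2 = 40.45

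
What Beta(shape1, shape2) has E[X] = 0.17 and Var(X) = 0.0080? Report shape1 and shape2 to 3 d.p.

By moment matching, shape1+shape2 = μ(1−μ)/σ² − 1 = (0.17·0.83)/0.0080 − 1 = 17.6375 − 1 = 16.6375.
Since shape1/(shape1+shape2) = μ, shape1 = 0.17·16.6375 = 2.828 and shape2 = 0.83·16.6375 = 13.809.

shape1 = 2.828, shape2 = 13.809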